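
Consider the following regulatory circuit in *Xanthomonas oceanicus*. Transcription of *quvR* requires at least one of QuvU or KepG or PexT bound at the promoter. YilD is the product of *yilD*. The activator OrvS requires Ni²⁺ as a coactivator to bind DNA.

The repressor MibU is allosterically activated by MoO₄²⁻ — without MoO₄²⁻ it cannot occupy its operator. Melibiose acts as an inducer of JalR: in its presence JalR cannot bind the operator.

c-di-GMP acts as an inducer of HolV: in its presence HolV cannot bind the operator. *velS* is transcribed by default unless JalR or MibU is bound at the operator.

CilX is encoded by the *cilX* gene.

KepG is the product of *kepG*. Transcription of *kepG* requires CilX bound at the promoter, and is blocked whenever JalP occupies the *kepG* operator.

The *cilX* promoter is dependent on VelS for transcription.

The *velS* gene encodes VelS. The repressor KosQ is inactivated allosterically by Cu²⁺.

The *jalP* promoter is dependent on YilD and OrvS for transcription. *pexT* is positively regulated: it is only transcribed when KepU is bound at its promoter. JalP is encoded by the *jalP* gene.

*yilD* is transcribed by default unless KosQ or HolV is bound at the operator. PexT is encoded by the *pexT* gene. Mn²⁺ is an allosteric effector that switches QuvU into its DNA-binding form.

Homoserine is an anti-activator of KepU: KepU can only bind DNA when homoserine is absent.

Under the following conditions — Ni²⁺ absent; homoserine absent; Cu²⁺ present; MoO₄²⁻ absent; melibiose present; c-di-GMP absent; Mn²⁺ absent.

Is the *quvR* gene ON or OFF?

Mn²⁺ is absent, so QuvU is inactive.
Melibiose is present, so JalR is inactive.
MoO₄²⁻ is absent, so MibU is inactive.
With no repressor bound, *velS* is transcribed.
So VelS is produced and active.
No repressor is bound and VelS is active, so *cilX* is transcribed.
So CilX is produced and active.
Cu²⁺ is present, so KosQ is inactive.
c-di-GMP is absent, so HolV is active.
With repressor HolV bound, *yilD* is not transcribed.
So YilD is not produced.
Ni²⁺ is absent, so OrvS is inactive.
Required activator YilD is absent, so *jalP* is not transcribed.
So JalP is not produced.
No repressor is bound and CilX is active, so *kepG* is transcribed.
So KepG is produced and active.
Homoserine is absent, so KepU is active.
No repressor is bound and KepU is active, so *pexT* is transcribed.
So PexT is produced and active.
Activator KepG is present, so *quvR* is transcribed.

ON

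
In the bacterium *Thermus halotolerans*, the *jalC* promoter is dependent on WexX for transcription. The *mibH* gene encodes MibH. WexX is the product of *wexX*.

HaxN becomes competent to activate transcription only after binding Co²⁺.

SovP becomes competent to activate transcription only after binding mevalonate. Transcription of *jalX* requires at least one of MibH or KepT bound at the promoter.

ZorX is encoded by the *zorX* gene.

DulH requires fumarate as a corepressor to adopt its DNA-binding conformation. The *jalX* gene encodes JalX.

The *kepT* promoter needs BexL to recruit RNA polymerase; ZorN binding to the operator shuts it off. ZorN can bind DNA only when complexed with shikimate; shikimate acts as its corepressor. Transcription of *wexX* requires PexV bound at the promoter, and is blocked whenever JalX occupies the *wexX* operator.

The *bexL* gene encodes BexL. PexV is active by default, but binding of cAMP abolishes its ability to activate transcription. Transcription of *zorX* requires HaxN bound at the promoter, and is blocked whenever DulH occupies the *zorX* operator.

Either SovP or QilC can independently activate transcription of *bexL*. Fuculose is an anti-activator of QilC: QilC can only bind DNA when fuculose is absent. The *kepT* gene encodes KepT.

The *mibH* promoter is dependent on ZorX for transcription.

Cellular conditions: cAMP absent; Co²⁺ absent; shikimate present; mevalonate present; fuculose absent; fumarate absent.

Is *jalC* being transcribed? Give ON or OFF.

Fumarate is absent, so DulH is inactive.
Co²⁺ is absent, so HaxN is inactive.
Required activator HaxN is absent, so *zorX* is not transcribed.
So ZorX is not produced.
Required activator ZorX is absent, so *mibH* is not transcribed.
So MibH is not produced.
Mevalonate is present, so SovP is active.
Fuculose is absent, so QilC is active.
Activator SovP is present, so *bexL* is transcribed.
So BexL is produced and active.
Shikimate is present, so ZorN is active.
With repressor ZorN bound, *kepT* is not transcribed.
So KepT is not produced.
No activator is available at the *jalX* promoter, so *jalX* is not transcribed.
So JalX is not produced.
cAMP is absent, so PexV is active.
No repressor is bound and PexV is active, so *wexX* is transcribed.
So WexX is produced and active.
No repressor is bound and WexX is active, so *jalC* is transcribed.

ON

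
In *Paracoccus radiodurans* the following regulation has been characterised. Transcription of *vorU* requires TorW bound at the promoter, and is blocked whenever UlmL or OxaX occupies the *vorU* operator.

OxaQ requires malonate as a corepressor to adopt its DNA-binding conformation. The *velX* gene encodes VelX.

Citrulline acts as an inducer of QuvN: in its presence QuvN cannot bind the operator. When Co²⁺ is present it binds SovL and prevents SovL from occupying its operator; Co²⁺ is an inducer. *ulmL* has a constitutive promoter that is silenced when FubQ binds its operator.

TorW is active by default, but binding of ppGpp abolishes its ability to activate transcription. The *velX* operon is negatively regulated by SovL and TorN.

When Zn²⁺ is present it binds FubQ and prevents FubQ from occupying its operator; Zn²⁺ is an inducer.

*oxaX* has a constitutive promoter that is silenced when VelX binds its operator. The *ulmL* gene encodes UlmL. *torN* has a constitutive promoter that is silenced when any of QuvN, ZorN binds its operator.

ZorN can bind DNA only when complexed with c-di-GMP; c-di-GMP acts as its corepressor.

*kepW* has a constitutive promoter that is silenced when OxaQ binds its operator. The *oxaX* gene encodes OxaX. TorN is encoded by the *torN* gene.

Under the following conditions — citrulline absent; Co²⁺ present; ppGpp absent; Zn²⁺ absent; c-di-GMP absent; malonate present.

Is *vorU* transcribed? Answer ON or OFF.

ON

Zn²⁺ is absent, so FubQ is active.
With repressor FubQ bound, *ulmL* is not transcribed.
So UlmL is not produced.
Co²⁺ is present, so SovL is inactive.
Citrulline is absent, so QuvN is active.
c-di-GMP is absent, so ZorN is inactive.
With repressor QuvN bound, *torN* is not transcribed.
So TorN is not produced.
With no repressor bound, *velX* is transcribed.
So VelX is produced and active.
With repressor VelX bound, *oxaX* is not transcribed.
So OxaX is not produced.
ppGpp is absent, so TorW is active.
No repressor is bound and TorW is active, so *vorU* is transcribed.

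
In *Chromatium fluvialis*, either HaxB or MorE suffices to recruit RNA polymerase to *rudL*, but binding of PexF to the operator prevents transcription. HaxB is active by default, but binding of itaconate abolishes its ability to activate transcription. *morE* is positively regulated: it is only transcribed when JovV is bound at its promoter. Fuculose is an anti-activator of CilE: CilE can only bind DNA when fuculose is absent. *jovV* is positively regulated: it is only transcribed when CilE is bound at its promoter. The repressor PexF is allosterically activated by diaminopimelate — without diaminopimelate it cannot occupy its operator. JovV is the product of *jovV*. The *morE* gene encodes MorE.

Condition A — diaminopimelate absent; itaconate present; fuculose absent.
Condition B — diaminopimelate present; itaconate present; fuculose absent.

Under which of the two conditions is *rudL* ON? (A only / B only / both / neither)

Condition A:
Diaminopimelate is absent, so PexF is inactive.
Itaconate is present, so HaxB is inactive.
Fuculose is absent, so CilE is active.
No repressor is bound and CilE is active, so *jovV* is transcribed.
So JovV is produced and active.
No repressor is bound and JovV is active, so *morE* is transcribed.
So MorE is produced and active.
Activator MorE is present, so *rudL* is transcribed.
→ *rudL* is ON in A.
Condition B:
Diaminopimelate is present, so PexF is active.
Itaconate is present, so HaxB is inactive.
Fuculose is absent, so CilE is active.
No repressor is bound and CilE is active, so *jovV* is transcribed.
So JovV is produced and active.
No repressor is bound and JovV is active, so *morE* is transcribed.
So MorE is produced and active.
With repressor PexF bound, *rudL* is not transcribed.
→ *rudL* is OFF in B.

A only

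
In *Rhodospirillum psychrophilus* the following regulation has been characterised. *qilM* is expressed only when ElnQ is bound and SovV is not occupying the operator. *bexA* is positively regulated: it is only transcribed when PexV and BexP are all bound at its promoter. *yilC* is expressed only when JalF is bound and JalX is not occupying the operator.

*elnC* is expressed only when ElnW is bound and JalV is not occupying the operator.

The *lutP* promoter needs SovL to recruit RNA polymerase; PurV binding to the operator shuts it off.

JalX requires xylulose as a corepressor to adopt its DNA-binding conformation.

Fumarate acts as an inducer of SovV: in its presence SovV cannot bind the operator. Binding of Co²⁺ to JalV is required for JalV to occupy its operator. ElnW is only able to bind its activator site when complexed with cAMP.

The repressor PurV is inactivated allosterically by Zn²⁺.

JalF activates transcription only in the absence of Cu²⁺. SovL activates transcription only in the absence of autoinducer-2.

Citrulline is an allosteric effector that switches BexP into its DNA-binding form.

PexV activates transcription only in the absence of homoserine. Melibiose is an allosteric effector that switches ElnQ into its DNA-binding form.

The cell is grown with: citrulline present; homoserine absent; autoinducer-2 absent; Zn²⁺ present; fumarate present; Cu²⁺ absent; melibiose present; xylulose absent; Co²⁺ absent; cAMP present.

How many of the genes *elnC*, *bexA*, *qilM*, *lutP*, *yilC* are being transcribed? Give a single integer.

Co²⁺ is absent, so JalV is inactive.
cAMP is present, so ElnW is active.
No repressor is bound and ElnW is active, so *elnC* is transcribed.
→ *elnC* is ON.
Homoserine is absent, so PexV is active.
Citrulline is present, so BexP is active.
No repressor is bound and PexV and BexP are active, so *bexA* is transcribed.
→ *bexA* is ON.
Melibiose is present, so ElnQ is active.
Fumarate is present, so SovV is inactive.
No repressor is bound and ElnQ is active, so *qilM* is transcribed.
→ *qilM* is ON.
Autoinducer-2 is absent, so SovL is active.
Zn²⁺ is present, so PurV is inactive.
No repressor is bound and SovL is active, so *lutP* is transcribed.
→ *lutP* is ON.
Cu²⁺ is absent, so JalF is active.
Xylulose is absent, so JalX is inactive.
No repressor is bound and JalF is active, so *yilC* is transcribed.
→ *yilC* is ON.
5 of the 5 genes are transcribed.

5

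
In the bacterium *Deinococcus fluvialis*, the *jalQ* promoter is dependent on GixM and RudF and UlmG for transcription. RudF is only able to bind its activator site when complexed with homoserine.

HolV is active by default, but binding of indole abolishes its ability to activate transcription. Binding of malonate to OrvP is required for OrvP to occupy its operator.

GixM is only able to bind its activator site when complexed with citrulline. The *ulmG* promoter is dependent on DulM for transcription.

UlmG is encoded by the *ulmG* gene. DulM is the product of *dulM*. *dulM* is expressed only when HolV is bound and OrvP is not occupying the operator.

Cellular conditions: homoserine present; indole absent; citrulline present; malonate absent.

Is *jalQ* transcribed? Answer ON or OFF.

Citrulline is present, so GixM is active.
Homoserine is present, so RudF is active.
Indole is absent, so HolV is active.
Malonate is absent, so OrvP is inactive.
No repressor is bound and HolV is active, so *dulM* is transcribed.
So DulM is produced and active.
No repressor is bound and DulM is active, so *ulmG* is transcribed.
So UlmG is produced and active.
No repressor is bound and GixM and RudF and UlmG are active, so *jalQ* is transcribed.

ON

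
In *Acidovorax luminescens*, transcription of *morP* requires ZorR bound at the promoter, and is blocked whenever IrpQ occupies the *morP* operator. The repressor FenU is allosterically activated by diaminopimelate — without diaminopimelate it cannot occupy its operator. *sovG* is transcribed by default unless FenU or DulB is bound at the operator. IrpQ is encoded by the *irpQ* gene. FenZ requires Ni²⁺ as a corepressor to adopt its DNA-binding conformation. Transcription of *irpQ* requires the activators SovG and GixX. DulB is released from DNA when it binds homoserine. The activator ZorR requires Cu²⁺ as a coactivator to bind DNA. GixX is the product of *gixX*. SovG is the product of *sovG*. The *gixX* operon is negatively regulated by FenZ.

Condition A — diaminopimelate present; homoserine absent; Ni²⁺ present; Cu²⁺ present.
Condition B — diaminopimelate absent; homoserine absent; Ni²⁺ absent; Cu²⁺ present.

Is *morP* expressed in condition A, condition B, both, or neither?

Condition A:
Diaminopimelate is present, so FenU is active.
Homoserine is absent, so DulB is active.
With repressor FenU bound, *sovG* is not transcribed.
So SovG is not produced.
Ni²⁺ is present, so FenZ is active.
With repressor FenZ bound, *gixX* is not transcribed.
So GixX is not produced.
Required activator SovG is absent, so *irpQ* is not transcribed.
So IrpQ is not produced.
Cu²⁺ is present, so ZorR is active.
No repressor is bound and ZorR is active, so *morP* is transcribed.
→ *morP* is ON in A.
Condition B:
Diaminopimelate is absent, so FenU is inactive.
Homoserine is absent, so DulB is active.
With repressor DulB bound, *sovG* is not transcribed.
So SovG is not produced.
Ni²⁺ is absent, so FenZ is inactive.
With no repressor bound, *gixX* is transcribed.
So GixX is produced and active.
Required activator SovG is absent, so *irpQ* is not transcribed.
So IrpQ is not produced.
Cu²⁺ is present, so ZorR is active.
No repressor is bound and ZorR is active, so *morP* is transcribed.
→ *morP* is ON in B.

both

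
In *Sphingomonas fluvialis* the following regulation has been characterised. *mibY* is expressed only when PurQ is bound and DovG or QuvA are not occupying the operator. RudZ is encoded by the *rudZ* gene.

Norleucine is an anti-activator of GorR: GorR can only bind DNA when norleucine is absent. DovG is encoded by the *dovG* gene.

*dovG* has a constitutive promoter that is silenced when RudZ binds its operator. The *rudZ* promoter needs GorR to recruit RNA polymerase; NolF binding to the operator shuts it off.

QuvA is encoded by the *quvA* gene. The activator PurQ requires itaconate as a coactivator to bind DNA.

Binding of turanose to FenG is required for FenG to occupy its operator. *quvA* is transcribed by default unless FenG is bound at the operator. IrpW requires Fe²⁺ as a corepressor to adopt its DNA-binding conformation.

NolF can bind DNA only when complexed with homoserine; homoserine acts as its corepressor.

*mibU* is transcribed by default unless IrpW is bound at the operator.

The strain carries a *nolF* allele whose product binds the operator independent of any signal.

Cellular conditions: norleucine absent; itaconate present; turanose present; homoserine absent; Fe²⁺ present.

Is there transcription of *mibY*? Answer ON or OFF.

NolF is constitutively active in this strain.
Norleucine is absent, so GorR is active.
With repressor NolF bound, *rudZ* is not transcribed.
So RudZ is not produced.
With no repressor bound, *dovG* is transcribed.
So DovG is produced and active.
Itaconate is present, so PurQ is active.
Turanose is present, so FenG is active.
With repressor FenG bound, *quvA* is not transcribed.
So QuvA is not produced.
With repressor DovG bound, *mibY* is not transcribed.

OFF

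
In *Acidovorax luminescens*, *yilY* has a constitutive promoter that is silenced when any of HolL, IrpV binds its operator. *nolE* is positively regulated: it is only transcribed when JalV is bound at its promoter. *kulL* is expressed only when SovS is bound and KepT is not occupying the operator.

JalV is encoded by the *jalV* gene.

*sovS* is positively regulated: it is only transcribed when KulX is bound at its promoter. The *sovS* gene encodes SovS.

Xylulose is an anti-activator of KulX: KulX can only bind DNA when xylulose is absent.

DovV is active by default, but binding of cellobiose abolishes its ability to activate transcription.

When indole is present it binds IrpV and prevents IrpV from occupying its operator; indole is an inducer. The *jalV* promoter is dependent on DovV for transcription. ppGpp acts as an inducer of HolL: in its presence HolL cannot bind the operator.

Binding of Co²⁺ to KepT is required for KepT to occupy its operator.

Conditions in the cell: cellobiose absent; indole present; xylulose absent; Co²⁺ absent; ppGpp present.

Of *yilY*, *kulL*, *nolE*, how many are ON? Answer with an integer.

3

ppGpp is present, so HolL is inactive.
Indole is present, so IrpV is inactive.
With no repressor bound, *yilY* is transcribed.
→ *yilY* is ON.
Xylulose is absent, so KulX is active.
No repressor is bound and KulX is active, so *sovS* is transcribed.
So SovS is produced and active.
Co²⁺ is absent, so KepT is inactive.
No repressor is bound and SovS is active, so *kulL* is transcribed.
→ *kulL* is ON.
Cellobiose is absent, so DovV is active.
No repressor is bound and DovV is active, so *jalV* is transcribed.
So JalV is produced and active.
No repressor is bound and JalV is active, so *nolE* is transcribed.
→ *nolE* is ON.
3 of the 3 genes are transcribed.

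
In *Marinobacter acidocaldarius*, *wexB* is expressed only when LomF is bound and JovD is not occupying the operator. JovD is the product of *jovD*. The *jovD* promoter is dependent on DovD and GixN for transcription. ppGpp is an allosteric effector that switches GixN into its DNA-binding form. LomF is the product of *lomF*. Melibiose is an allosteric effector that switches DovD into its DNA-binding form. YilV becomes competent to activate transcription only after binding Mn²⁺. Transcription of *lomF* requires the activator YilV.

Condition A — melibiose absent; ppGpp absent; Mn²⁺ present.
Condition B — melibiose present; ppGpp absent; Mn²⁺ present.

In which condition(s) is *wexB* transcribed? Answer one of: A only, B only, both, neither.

both

Condition A:
Melibiose is absent, so DovD is inactive.
ppGpp is absent, so GixN is inactive.
Required activator DovD is absent, so *jovD* is not transcribed.
So JovD is not produced.
Mn²⁺ is present, so YilV is active.
No repressor is bound and YilV is active, so *lomF* is transcribed.
So LomF is produced and active.
No repressor is bound and LomF is active, so *wexB* is transcribed.
→ *wexB* is ON in A.
Condition B:
Melibiose is present, so DovD is active.
ppGpp is absent, so GixN is inactive.
Required activator GixN is absent, so *jovD* is not transcribed.
So JovD is not produced.
Mn²⁺ is present, so YilV is active.
No repressor is bound and YilV is active, so *lomF* is transcribed.
So LomF is produced and active.
No repressor is bound and LomF is active, so *wexB* is transcribed.
→ *wexB* is ON in B.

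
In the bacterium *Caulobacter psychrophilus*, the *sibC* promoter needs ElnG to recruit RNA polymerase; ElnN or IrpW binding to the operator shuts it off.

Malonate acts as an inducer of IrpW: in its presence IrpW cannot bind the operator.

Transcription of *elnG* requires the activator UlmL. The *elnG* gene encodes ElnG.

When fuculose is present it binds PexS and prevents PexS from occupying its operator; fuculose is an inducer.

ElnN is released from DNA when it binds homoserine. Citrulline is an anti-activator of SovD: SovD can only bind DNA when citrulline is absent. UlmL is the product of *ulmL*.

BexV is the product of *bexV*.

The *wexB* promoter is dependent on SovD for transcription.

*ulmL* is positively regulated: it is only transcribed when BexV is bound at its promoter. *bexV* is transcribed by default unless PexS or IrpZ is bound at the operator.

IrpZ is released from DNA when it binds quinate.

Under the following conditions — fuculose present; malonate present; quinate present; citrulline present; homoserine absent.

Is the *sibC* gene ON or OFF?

OFF

Homoserine is absent, so ElnN is active.
Fuculose is present, so PexS is inactive.
Quinate is present, so IrpZ is inactive.
With no repressor bound, *bexV* is transcribed.
So BexV is produced and active.
No repressor is bound and BexV is active, so *ulmL* is transcribed.
So UlmL is produced and active.
No repressor is bound and UlmL is active, so *elnG* is transcribed.
So ElnG is produced and active.
Malonate is present, so IrpW is inactive.
With repressor ElnN bound, *sibC* is not transcribed.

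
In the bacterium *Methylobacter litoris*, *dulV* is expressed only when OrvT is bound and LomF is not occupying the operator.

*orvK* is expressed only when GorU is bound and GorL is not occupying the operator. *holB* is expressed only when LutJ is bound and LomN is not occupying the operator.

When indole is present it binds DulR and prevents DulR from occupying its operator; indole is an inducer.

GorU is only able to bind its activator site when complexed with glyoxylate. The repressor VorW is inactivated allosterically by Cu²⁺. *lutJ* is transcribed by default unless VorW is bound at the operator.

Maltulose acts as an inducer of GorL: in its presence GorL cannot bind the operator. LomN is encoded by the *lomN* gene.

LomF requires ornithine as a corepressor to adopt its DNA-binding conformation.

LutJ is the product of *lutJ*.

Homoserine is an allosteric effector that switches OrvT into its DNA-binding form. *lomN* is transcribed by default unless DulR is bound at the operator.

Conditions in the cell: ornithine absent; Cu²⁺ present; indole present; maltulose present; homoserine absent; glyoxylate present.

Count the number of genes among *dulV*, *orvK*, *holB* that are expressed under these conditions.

1

Ornithine is absent, so LomF is inactive.
Homoserine is absent, so OrvT is inactive.
Required activator OrvT is absent, so *dulV* is not transcribed.
→ *dulV* is OFF.
Maltulose is present, so GorL is inactive.
Glyoxylate is present, so GorU is active.
No repressor is bound and GorU is active, so *orvK* is transcribed.
→ *orvK* is ON.
Cu²⁺ is present, so VorW is inactive.
With no repressor bound, *lutJ* is transcribed.
So LutJ is produced and active.
Indole is present, so DulR is inactive.
With no repressor bound, *lomN* is transcribed.
So LomN is produced and active.
With repressor LomN bound, *holB* is not transcribed.
→ *holB* is OFF.
1 of the 3 genes is transcribed.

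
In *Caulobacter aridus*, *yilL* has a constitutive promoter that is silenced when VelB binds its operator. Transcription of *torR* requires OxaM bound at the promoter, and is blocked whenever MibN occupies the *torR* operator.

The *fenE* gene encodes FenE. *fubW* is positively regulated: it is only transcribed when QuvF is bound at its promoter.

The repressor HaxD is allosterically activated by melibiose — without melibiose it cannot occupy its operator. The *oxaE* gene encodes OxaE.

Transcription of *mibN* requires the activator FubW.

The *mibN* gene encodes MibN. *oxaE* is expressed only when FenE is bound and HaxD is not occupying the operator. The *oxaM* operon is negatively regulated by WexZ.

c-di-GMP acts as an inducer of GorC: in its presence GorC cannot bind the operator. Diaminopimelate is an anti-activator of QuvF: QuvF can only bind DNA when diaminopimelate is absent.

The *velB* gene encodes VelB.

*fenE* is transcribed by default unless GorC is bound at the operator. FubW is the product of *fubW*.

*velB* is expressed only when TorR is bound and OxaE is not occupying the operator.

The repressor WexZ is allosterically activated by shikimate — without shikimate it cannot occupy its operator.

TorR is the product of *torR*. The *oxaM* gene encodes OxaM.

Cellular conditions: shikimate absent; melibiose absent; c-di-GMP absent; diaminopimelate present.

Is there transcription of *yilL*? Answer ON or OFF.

OFF

Diaminopimelate is present, so QuvF is inactive.
Required activator QuvF is absent, so *fubW* is not transcribed.
So FubW is not produced.
Required activator FubW is absent, so *mibN* is not transcribed.
So MibN is not produced.
Shikimate is absent, so WexZ is inactive.
With no repressor bound, *oxaM* is transcribed.
So OxaM is produced and active.
No repressor is bound and OxaM is active, so *torR* is transcribed.
So TorR is produced and active.
Melibiose is absent, so HaxD is inactive.
c-di-GMP is absent, so GorC is active.
With repressor GorC bound, *fenE* is not transcribed.
So FenE is not produced.
Required activator FenE is absent, so *oxaE* is not transcribed.
So OxaE is not produced.
No repressor is bound and TorR is active, so *velB* is transcribed.
So VelB is produced and active.
With repressor VelB bound, *yilL* is not transcribed.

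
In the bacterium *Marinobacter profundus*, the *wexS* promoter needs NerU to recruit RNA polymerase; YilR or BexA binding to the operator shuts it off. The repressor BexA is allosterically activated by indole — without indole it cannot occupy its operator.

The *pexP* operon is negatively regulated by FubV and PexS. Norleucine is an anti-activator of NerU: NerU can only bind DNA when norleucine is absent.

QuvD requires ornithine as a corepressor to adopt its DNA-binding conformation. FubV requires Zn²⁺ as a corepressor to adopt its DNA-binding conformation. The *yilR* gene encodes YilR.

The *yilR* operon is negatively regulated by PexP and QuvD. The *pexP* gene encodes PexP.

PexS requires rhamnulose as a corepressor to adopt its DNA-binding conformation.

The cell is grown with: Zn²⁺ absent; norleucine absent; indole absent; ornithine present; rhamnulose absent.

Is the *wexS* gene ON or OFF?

Zn²⁺ is absent, so FubV is inactive.
Rhamnulose is absent, so PexS is inactive.
With no repressor bound, *pexP* is transcribed.
So PexP is produced and active.
Ornithine is present, so QuvD is active.
With repressor PexP bound, *yilR* is not transcribed.
So YilR is not produced.
Indole is absent, so BexA is inactive.
Norleucine is absent, so NerU is active.
No repressor is bound and NerU is active, so *wexS* is transcribed.

ON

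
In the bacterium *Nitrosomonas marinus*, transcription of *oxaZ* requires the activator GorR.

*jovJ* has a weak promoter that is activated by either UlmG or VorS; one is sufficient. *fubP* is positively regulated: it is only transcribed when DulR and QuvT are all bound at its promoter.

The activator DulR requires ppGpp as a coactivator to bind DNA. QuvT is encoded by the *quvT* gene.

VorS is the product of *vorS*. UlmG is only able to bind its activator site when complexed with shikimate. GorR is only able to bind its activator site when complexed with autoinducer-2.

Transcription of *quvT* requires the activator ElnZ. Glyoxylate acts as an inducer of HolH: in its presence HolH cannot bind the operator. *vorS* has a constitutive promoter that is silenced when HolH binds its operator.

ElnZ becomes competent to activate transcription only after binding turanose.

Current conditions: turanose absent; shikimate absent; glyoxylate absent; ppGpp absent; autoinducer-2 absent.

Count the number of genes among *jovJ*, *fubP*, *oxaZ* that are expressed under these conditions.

Shikimate is absent, so UlmG is inactive.
Glyoxylate is absent, so HolH is active.
With repressor HolH bound, *vorS* is not transcribed.
So VorS is not produced.
No activator is available at the *jovJ* promoter, so *jovJ* is not transcribed.
→ *jovJ* is OFF.
ppGpp is absent, so DulR is inactive.
Turanose is absent, so ElnZ is inactive.
Required activator ElnZ is absent, so *quvT* is not transcribed.
So QuvT is not produced.
Required activator DulR is absent, so *fubP* is not transcribed.
→ *fubP* is OFF.
Autoinducer-2 is absent, so GorR is inactive.
Required activator GorR is absent, so *oxaZ* is not transcribed.
→ *oxaZ* is OFF.
0 of the 3 genes are transcribed.

0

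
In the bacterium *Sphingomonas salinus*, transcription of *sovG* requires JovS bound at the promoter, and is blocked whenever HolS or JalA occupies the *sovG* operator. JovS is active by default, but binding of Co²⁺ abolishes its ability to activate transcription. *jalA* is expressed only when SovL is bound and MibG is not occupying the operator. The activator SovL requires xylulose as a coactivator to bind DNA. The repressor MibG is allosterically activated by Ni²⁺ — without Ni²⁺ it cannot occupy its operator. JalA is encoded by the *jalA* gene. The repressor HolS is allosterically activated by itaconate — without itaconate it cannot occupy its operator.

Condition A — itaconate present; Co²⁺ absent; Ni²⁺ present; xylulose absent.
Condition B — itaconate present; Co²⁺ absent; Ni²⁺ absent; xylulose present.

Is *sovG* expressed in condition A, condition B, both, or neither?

neither

Condition A:
Itaconate is present, so HolS is active.
Co²⁺ is absent, so JovS is active.
Ni²⁺ is present, so MibG is active.
Xylulose is absent, so SovL is inactive.
With repressor MibG bound, *jalA* is not transcribed.
So JalA is not produced.
With repressor HolS bound, *sovG* is not transcribed.
→ *sovG* is OFF in A.
Condition B:
Itaconate is present, so HolS is active.
Co²⁺ is absent, so JovS is active.
Ni²⁺ is absent, so MibG is inactive.
Xylulose is present, so SovL is active.
No repressor is bound and SovL is active, so *jalA* is transcribed.
So JalA is produced and active.
With repressor HolS bound, *sovG* is not transcribed.
→ *sovG* is OFF in B.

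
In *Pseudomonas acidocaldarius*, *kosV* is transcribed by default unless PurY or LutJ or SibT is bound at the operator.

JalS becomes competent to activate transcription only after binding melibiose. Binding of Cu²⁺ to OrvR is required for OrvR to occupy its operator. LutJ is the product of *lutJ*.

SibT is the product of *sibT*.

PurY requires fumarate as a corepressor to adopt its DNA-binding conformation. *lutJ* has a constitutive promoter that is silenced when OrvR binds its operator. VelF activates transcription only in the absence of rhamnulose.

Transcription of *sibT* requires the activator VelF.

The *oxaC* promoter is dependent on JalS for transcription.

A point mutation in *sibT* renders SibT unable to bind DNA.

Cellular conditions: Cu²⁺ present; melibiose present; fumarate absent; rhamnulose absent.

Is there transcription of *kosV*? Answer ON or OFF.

ON

Fumarate is absent, so PurY is inactive.
Cu²⁺ is present, so OrvR is active.
With repressor OrvR bound, *lutJ* is not transcribed.
So LutJ is not produced.
SibT is non-functional in this strain, so it has no effect.
With no repressor bound, *kosV* is transcribed.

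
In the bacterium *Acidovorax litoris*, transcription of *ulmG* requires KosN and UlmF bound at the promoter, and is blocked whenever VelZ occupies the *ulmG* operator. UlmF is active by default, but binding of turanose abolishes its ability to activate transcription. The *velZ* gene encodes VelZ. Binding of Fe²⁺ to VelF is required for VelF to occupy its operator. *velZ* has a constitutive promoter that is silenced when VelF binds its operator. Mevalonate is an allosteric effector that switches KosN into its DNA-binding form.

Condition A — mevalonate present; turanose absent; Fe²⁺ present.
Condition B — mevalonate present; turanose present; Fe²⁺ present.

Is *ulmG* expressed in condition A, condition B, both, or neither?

Condition A:
Mevalonate is present, so KosN is active.
Turanose is absent, so UlmF is active.
Fe²⁺ is present, so VelF is active.
With repressor VelF bound, *velZ* is not transcribed.
So VelZ is not produced.
No repressor is bound and KosN and UlmF are active, so *ulmG* is transcribed.
→ *ulmG* is ON in A.
Condition B:
Mevalonate is present, so KosN is active.
Turanose is present, so UlmF is inactive.
Fe²⁺ is present, so VelF is active.
With repressor VelF bound, *velZ* is not transcribed.
So VelZ is not produced.
Required activator UlmF is absent, so *ulmG* is not transcribed.
→ *ulmG* is OFF in B.

A only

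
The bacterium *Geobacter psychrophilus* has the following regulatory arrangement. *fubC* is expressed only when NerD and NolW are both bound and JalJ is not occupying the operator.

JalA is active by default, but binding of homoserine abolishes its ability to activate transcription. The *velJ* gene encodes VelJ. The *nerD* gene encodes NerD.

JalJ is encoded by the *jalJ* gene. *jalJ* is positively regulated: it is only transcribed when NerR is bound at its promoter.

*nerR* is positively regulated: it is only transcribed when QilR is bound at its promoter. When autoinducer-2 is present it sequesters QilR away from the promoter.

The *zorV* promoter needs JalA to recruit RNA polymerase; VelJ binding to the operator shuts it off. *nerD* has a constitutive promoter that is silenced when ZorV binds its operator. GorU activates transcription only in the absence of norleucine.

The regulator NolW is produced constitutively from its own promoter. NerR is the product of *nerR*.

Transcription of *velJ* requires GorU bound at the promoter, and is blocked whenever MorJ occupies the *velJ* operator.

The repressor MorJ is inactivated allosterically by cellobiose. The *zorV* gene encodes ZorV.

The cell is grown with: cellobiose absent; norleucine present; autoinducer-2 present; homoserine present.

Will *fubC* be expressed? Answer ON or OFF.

Autoinducer-2 is present, so QilR is inactive.
Required activator QilR is absent, so *nerR* is not transcribed.
So NerR is not produced.
Required activator NerR is absent, so *jalJ* is not transcribed.
So JalJ is not produced.
Homoserine is present, so JalA is inactive.
Norleucine is present, so GorU is inactive.
Cellobiose is absent, so MorJ is active.
With repressor MorJ bound, *velJ* is not transcribed.
So VelJ is not produced.
Required activator JalA is absent, so *zorV* is not transcribed.
So ZorV is not produced.
With no repressor bound, *nerD* is transcribed.
So NerD is produced and active.
NolW is produced constitutively and is active.
No repressor is bound and NerD and NolW are active, so *fubC* is transcribed.

ON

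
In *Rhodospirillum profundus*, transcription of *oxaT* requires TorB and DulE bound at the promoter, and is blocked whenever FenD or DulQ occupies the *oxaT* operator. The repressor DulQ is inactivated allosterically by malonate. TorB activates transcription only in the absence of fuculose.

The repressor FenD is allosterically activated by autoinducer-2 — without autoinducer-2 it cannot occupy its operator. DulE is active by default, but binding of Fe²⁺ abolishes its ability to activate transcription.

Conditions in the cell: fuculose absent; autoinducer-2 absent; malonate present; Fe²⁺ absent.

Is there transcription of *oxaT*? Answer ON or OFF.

Autoinducer-2 is absent, so FenD is inactive.
Malonate is present, so DulQ is inactive.
Fuculose is absent, so TorB is active.
Fe²⁺ is absent, so DulE is active.
No repressor is bound and TorB and DulE are active, so *oxaT* is transcribed.

ON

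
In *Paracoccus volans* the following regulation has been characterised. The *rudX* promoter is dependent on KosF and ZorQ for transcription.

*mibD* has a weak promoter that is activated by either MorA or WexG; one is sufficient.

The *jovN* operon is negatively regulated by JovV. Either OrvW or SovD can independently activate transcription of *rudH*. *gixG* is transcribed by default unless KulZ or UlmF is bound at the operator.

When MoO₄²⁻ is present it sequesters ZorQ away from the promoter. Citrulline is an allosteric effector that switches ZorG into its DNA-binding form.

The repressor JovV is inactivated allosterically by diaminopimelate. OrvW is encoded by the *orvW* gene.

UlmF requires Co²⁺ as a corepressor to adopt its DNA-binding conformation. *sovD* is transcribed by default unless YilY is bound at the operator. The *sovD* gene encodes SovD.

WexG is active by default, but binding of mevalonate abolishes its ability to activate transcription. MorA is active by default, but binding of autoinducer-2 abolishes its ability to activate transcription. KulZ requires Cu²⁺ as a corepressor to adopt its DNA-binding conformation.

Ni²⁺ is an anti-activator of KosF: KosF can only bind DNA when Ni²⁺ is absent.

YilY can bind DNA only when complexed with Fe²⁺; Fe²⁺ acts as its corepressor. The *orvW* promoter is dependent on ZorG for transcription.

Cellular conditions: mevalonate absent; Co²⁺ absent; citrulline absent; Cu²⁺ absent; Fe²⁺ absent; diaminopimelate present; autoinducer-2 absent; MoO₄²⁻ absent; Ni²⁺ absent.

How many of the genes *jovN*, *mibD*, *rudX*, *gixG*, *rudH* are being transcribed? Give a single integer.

5

Diaminopimelate is present, so JovV is inactive.
With no repressor bound, *jovN* is transcribed.
→ *jovN* is ON.
Autoinducer-2 is absent, so MorA is active.
Mevalonate is absent, so WexG is active.
Activator MorA is present, so *mibD* is transcribed.
→ *mibD* is ON.
Ni²⁺ is absent, so KosF is active.
MoO₄²⁻ is absent, so ZorQ is active.
No repressor is bound and KosF and ZorQ are active, so *rudX* is transcribed.
→ *rudX* is ON.
Cu²⁺ is absent, so KulZ is inactive.
Co²⁺ is absent, so UlmF is inactive.
With no repressor bound, *gixG* is transcribed.
→ *gixG* is ON.
Citrulline is absent, so ZorG is inactive.
Required activator ZorG is absent, so *orvW* is not transcribed.
So OrvW is not produced.
Fe²⁺ is absent, so YilY is inactive.
With no repressor bound, *sovD* is transcribed.
So SovD is produced and active.
Activator SovD is present, so *rudH* is transcribed.
→ *rudH* is ON.
5 of the 5 genes are transcribed.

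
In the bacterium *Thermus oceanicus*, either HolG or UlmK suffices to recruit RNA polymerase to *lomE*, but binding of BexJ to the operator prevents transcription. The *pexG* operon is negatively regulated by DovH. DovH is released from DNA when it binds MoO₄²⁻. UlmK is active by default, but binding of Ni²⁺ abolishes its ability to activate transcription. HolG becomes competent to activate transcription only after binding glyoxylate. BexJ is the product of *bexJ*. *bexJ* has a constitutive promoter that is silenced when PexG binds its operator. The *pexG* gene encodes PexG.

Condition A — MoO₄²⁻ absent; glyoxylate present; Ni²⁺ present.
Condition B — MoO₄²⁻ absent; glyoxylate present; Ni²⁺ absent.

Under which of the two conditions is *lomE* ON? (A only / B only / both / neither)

Condition A:
MoO₄²⁻ is absent, so DovH is active.
With repressor DovH bound, *pexG* is not transcribed.
So PexG is not produced.
With no repressor bound, *bexJ* is transcribed.
So BexJ is produced and active.
Glyoxylate is present, so HolG is active.
Ni²⁺ is present, so UlmK is inactive.
With repressor BexJ bound, *lomE* is not transcribed.
→ *lomE* is OFF in A.
Condition B:
MoO₄²⁻ is absent, so DovH is active.
With repressor DovH bound, *pexG* is not transcribed.
So PexG is not produced.
With no repressor bound, *bexJ* is transcribed.
So BexJ is produced and active.
Glyoxylate is present, so HolG is active.
Ni²⁺ is absent, so UlmK is active.
With repressor BexJ bound, *lomE* is not transcribed.
→ *lomE* is OFF in B.

neither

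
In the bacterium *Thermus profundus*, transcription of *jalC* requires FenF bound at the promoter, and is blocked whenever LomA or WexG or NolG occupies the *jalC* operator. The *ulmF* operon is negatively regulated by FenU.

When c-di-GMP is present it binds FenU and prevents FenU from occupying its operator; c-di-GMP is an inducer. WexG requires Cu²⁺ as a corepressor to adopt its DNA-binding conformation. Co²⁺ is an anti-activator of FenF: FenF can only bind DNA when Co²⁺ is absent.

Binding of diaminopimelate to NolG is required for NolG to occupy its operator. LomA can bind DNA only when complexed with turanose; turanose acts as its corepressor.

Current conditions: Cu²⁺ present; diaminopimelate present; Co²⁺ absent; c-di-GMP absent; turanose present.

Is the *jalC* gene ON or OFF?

Turanose is present, so LomA is active.
Co²⁺ is absent, so FenF is active.
Cu²⁺ is present, so WexG is active.
Diaminopimelate is present, so NolG is active.
With repressor LomA bound, *jalC* is not transcribed.

OFF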